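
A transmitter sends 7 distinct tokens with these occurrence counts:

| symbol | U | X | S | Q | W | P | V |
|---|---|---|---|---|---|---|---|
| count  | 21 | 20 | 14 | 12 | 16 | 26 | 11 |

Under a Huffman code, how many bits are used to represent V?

Huffman merges, smallest pair first:
merge V(11) and Q(12): 23
merge S(14) and W(16): 30
merge X(20) and U(21): 41
merge 23 and P(26): 49
merge 30 and 41: 71
merge 49 and 71: 120
V sits 3 levels below the root, so its codeword is 3 bits.

3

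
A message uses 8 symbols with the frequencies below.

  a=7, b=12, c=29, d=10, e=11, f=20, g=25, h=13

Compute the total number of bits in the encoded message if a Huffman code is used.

Merge the two smallest weights repeatedly:
a(7) + d(10) → 17
e(11) + b(12) → 23
h(13) + 17 → 30
f(20) + 23 → 43
g(25) + c(29) → 54
30 + 43 → 73
54 + 73 → 127
Each symbol's bit-cost is frequency × depth; summing gives 367 bits (equivalently 17 + 23 + 30 + 43 + 54 + 73 + 127).

367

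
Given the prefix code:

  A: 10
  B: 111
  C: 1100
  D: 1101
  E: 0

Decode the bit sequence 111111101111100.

Read left to right; each codeword is recognised as soon as it completes (prefix code):
  111→B | 111→B | 10→A | 111→B | 1100→C
Decoded message: BBABC

BBABC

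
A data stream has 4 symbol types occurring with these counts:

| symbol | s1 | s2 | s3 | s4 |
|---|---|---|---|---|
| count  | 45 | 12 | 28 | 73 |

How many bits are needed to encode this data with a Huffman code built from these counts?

Merge the two smallest weights repeatedly:
merge s2(12) and s3(28): 40
merge 40 and s1(45): 85
merge s4(73) and 85: 158
Total encoded bits = sum of merged weights = 40 + 85 + 158 = 283.

283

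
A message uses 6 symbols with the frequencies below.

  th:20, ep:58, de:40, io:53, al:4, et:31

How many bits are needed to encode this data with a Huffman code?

Merge the two smallest weights repeatedly:
combine al(4), th(20) → 24
combine 24, et(31) → 55
combine de(40), io(53) → 93
combine 55, ep(58) → 113
combine 93, 113 → 206
Each symbol's bit-cost is frequency × depth; summing gives 491 bits (equivalently 24 + 55 + 93 + 113 + 206).

491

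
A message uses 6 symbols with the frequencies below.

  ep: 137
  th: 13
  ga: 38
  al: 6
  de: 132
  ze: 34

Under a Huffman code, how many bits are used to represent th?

5

Huffman merges, smallest pair first:
merge al(6) and th(13): 19
merge 19 and ze(34): 53
merge ga(38) and 53: 91
merge 91 and de(132): 223
merge ep(137) and 223: 360
th's leaf is at depth 5, giving a 5-bit codeword.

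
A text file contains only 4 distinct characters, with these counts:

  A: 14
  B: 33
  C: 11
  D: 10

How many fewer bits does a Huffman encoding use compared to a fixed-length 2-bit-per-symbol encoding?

12

Fixed-length: 2 bits × 68 symbols = 136 bits.
Huffman merges:
D(10) + C(11) → 21
A(14) + 21 → 35
B(33) + 35 → 68
Huffman total = 21 + 35 + 68 = 124 bits.
Saving = 136 − 124 = 12 bits.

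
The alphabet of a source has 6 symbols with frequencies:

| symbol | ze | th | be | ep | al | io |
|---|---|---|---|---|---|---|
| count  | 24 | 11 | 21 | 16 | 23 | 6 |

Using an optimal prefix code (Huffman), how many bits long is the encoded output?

252

Build the Huffman tree bottom-up:
io(6) + th(11) → 17
ep(16) + 17 → 33
be(21) + al(23) → 44
ze(24) + 33 → 57
44 + 57 → 101
Each symbol's bit-cost is frequency × depth; summing gives 252 bits (equivalently 17 + 33 + 44 + 57 + 101).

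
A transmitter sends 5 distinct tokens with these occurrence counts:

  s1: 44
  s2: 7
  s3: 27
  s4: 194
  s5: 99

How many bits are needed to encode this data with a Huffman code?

Build the Huffman tree bottom-up:
s2(7) + s3(27) → 34
34 + s1(44) → 78
78 + s5(99) → 177
177 + s4(194) → 371
The encoded length is the sum of every internal node's weight: 34 + 78 + 177 + 371 = 660 bits.

660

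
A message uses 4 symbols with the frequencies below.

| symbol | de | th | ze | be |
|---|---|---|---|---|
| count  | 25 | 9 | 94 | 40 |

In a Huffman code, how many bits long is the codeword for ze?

1

Repeatedly merge the two smallest:
combine th(9), de(25) → 34
combine 34, be(40) → 74
combine 74, ze(94) → 168
ze sits one level below the root: a 1-bit codeword.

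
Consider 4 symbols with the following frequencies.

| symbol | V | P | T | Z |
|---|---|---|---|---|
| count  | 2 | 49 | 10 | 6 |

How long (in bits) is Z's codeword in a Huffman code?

3

Repeatedly merge the two smallest:
combine V(2), Z(6) → 8
combine 8, T(10) → 18
combine 18, P(49) → 67
Z sits 3 levels below the root, so its codeword is 3 bits.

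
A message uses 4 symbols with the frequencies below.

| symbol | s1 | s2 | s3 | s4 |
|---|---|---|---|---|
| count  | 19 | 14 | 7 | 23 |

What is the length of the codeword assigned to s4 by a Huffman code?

Huffman merges, smallest pair first:
merge s3(7) and s2(14): 21
merge s1(19) and 21: 40
merge s4(23) and 40: 63
s4 sits one level below the root: a 1-bit codeword.

1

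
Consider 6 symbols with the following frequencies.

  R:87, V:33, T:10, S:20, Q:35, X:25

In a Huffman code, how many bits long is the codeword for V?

3

Repeatedly merge the two smallest:
merge T(10) and S(20): 30
merge X(25) and 30: 55
merge V(33) and Q(35): 68
merge 55 and 68: 123
merge R(87) and 123: 210
V sits 3 levels below the root, so its codeword is 3 bits.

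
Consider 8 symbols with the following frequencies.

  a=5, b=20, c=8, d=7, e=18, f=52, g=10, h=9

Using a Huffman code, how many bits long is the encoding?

Merge the two smallest weights repeatedly:
a(5) + d(7) → 12
c(8) + h(9) → 17
g(10) + 12 → 22
17 + e(18) → 35
b(20) + 22 → 42
35 + 42 → 77
f(52) + 77 → 129
Total encoded bits = sum of merged weights = 12 + 17 + 22 + 35 + 42 + 77 + 129 = 334.

334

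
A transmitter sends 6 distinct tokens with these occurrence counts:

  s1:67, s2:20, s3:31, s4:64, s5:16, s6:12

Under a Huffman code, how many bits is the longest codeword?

4

Merge the two lowest-weight nodes at each step:
combine s6(12), s5(16) → 28
combine s2(20), 28 → 48
combine s3(31), 48 → 79
combine s4(64), s1(67) → 131
combine 79, 131 → 210
The rarest symbols sit at the bottom; the longest codeword is 4 bits.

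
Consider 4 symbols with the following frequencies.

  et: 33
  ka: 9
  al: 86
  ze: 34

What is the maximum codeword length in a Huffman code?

3

Merge the two lowest-weight nodes at each step:
ka(9) + et(33) → 42
ze(34) + 42 → 76
76 + al(86) → 162
The first pair merged (ka, et) ends up deepest, at depth 3.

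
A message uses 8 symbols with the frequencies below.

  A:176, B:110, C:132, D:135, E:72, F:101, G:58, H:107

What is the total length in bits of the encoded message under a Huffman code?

Merge the two smallest weights repeatedly:
merge G(58) and E(72): 130
merge F(101) and H(107): 208
merge B(110) and 130: 240
merge C(132) and D(135): 267
merge A(176) and 208: 384
merge 240 and 267: 507
merge 384 and 507: 891
The encoded length is the sum of every internal node's weight: 130 + 208 + 240 + 267 + 384 + 507 + 891 = 2627 bits.

2627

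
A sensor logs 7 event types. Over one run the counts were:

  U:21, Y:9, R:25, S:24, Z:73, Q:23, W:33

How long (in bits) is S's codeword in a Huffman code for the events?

Huffman merges, smallest pair first:
merge Y(9) and U(21): 30
merge Q(23) and S(24): 47
merge R(25) and 30: 55
merge W(33) and 47: 80
merge 55 and Z(73): 128
merge 80 and 128: 208
S's leaf is at depth 3, giving a 3-bit codeword.

3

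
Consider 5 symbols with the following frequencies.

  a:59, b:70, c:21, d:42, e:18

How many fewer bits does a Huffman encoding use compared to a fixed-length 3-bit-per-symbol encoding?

171

Fixed-length: 3 bits × 210 symbols = 630 bits.
Huffman merges:
e(18) + c(21) → 39
39 + d(42) → 81
a(59) + b(70) → 129
81 + 129 → 210
Huffman total = 39 + 81 + 129 + 210 = 459 bits.
Saving = 630 − 459 = 171 bits.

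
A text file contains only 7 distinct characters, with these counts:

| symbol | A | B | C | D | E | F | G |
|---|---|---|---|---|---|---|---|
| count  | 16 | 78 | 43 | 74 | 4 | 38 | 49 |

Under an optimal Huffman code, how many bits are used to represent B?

Huffman merges, smallest pair first:
combine E(4), A(16) → 20
combine 20, F(38) → 58
combine C(43), G(49) → 92
combine 58, D(74) → 132
combine B(78), 92 → 170
combine 132, 170 → 302
The subtree containing B is merged 2 times, so code length = 2.

2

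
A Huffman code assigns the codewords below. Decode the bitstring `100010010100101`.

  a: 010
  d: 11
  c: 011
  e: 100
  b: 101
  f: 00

Read left to right; each codeword is recognised as soon as it completes (prefix code):
  100→e | 010→a | 010→a | 100→e | 101→b
Decoded message: eaaeb

eaaeb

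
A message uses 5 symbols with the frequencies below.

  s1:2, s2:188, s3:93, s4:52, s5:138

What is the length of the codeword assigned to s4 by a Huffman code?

4

Huffman merges, smallest pair first:
s1(2) + s4(52) → 54
54 + s3(93) → 147
s5(138) + 147 → 285
s2(188) + 285 → 473
The subtree containing s4 is merged 4 times, so code length = 4.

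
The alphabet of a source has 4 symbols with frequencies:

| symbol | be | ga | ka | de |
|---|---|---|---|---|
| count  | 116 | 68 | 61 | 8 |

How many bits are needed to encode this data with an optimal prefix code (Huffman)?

459

Greedily combine the two least-frequent nodes:
de(8) + ka(61) → 69
ga(68) + 69 → 137
be(116) + 137 → 253
Each symbol's bit-cost is frequency × depth; summing gives 459 bits (equivalently 69 + 137 + 253).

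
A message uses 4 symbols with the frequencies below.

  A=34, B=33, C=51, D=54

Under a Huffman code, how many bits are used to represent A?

2

Build the tree from the bottom:
combine B(33), A(34) → 67
combine C(51), D(54) → 105
combine 67, 105 → 172
A's leaf is at depth 2, giving a 2-bit codeword.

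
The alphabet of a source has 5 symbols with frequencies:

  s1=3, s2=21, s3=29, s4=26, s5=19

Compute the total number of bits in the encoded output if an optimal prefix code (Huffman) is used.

218

Greedily combine the two least-frequent nodes:
combine s1(3), s5(19) → 22
combine s2(21), 22 → 43
combine s4(26), s3(29) → 55
combine 43, 55 → 98
Total encoded bits = sum of merged weights = 22 + 43 + 55 + 98 = 218.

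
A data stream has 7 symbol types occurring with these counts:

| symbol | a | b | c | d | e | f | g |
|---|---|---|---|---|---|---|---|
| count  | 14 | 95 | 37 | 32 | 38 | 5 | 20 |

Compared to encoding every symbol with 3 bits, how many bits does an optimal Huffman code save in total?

Fixed-length: 3 bits × 241 symbols = 723 bits.
Huffman merges:
combine f(5), a(14) → 19
combine 19, g(20) → 39
combine d(32), c(37) → 69
combine e(38), 39 → 77
combine 69, 77 → 146
combine b(95), 146 → 241
Huffman total = 19 + 39 + 69 + 77 + 146 + 241 = 591 bits.
Saving = 723 − 591 = 132 bits.

132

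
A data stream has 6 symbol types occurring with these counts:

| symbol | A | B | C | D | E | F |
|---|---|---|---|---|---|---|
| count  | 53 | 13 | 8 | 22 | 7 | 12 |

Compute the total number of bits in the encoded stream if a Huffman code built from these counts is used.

Build the Huffman tree bottom-up:
combine E(7), C(8) → 15
combine F(12), B(13) → 25
combine 15, D(22) → 37
combine 25, 37 → 62
combine A(53), 62 → 115
The encoded length is the sum of every internal node's weight: 15 + 25 + 37 + 62 + 115 = 254 bits.

254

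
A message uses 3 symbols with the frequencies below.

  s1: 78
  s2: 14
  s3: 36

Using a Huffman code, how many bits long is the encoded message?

178

Merge the two smallest weights repeatedly:
merge s2(14) and s3(36): 50
merge 50 and s1(78): 128
Each symbol's bit-cost is frequency × depth; summing gives 178 bits (equivalently 50 + 128).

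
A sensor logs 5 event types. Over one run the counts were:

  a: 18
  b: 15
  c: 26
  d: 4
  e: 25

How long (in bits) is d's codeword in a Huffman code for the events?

3

Repeatedly merge the two smallest:
merge d(4) and b(15): 19
merge a(18) and 19: 37
merge e(25) and c(26): 51
merge 37 and 51: 88
d's leaf is at depth 3, giving a 3-bit codeword.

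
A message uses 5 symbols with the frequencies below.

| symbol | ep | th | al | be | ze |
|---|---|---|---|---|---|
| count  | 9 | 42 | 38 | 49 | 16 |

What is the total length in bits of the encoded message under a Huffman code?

333

Greedily combine the two least-frequent nodes:
combine ep(9), ze(16) → 25
combine 25, al(38) → 63
combine th(42), be(49) → 91
combine 63, 91 → 154
Total encoded bits = sum of merged weights = 25 + 63 + 91 + 154 = 333.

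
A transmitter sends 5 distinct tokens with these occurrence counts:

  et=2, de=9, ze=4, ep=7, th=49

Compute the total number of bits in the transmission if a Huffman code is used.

Merge the two smallest weights repeatedly:
et(2) + ze(4) → 6
6 + ep(7) → 13
de(9) + 13 → 22
22 + th(49) → 71
Total encoded bits = sum of merged weights = 6 + 13 + 22 + 71 = 112.

112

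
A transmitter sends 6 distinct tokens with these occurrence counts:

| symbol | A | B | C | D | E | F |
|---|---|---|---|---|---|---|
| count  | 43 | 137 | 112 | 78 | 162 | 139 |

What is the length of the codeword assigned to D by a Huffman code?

4

Repeatedly merge the two smallest:
merge A(43) and D(78): 121
merge C(112) and 121: 233
merge B(137) and F(139): 276
merge E(162) and 233: 395
merge 276 and 395: 671
D sits 4 levels below the root, so its codeword is 4 bits.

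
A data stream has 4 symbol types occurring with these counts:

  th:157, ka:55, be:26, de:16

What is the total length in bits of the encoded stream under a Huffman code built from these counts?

Greedily combine the two least-frequent nodes:
merge de(16) and be(26): 42
merge 42 and ka(55): 97
merge 97 and th(157): 254
Each symbol's bit-cost is frequency × depth; summing gives 393 bits (equivalently 42 + 97 + 254).

393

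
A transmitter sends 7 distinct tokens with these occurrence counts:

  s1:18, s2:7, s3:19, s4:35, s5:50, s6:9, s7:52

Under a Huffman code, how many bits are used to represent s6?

Repeatedly merge the two smallest:
s2(7) + s6(9) → 16
16 + s1(18) → 34
s3(19) + 34 → 53
s4(35) + s5(50) → 85
s7(52) + 53 → 105
85 + 105 → 190
s6 sits 5 levels below the root, so its codeword is 5 bits.

5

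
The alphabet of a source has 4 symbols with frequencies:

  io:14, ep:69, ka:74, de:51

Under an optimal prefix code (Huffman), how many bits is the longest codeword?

Merge the two lowest-weight nodes at each step:
io(14) + de(51) → 65
65 + ep(69) → 134
ka(74) + 134 → 208
Maximum depth reached is 3.

3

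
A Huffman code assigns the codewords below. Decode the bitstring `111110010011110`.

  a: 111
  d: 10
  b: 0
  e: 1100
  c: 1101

Read left to right; each codeword is recognised as soon as it completes (prefix code):
  111→a | 1100→e | 10→d | 0→b | 111→a | 10→d
Decoded message: aedbad

aedbad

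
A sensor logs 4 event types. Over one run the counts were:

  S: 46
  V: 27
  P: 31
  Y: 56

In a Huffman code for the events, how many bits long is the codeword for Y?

2

Huffman merges, smallest pair first:
V(27) + P(31) → 58
S(46) + Y(56) → 102
58 + 102 → 160
Y's leaf is at depth 2, giving a 2-bit codeword.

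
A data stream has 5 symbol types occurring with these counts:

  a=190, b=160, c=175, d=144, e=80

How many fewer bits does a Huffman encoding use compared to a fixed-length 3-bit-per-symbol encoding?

525

Fixed-length: 3 bits × 749 symbols = 2247 bits.
Huffman merges:
combine e(80), d(144) → 224
combine b(160), c(175) → 335
combine a(190), 224 → 414
combine 335, 414 → 749
Huffman total = 224 + 335 + 414 + 749 = 1722 bits.
Saving = 2247 − 1722 = 525 bits.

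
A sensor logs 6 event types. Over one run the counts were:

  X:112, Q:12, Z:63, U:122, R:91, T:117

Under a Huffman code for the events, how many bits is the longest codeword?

Merge the two lowest-weight nodes at each step:
combine Q(12), Z(63) → 75
combine 75, R(91) → 166
combine X(112), T(117) → 229
combine U(122), 166 → 288
combine 229, 288 → 517
The rarest symbols sit at the bottom; the longest codeword is 4 bits.

4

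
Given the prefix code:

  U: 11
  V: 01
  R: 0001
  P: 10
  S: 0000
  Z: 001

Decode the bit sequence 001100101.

ZPVV

Read left to right; each codeword is recognised as soon as it completes (prefix code):
  001→Z | 10→P | 01→V | 01→V
Decoded message: ZPVV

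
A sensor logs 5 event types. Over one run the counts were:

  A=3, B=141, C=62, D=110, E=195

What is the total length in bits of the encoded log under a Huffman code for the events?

Merge the two smallest weights repeatedly:
combine A(3), C(62) → 65
combine 65, D(110) → 175
combine B(141), 175 → 316
combine E(195), 316 → 511
Each symbol's bit-cost is frequency × depth; summing gives 1067 bits (equivalently 65 + 175 + 316 + 511).

1067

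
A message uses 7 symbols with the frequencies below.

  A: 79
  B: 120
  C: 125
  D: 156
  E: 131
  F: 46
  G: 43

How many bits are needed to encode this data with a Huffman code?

1902

Greedily combine the two least-frequent nodes:
G(43) + F(46) → 89
A(79) + 89 → 168
B(120) + C(125) → 245
E(131) + D(156) → 287
168 + 245 → 413
287 + 413 → 700
Each symbol's bit-cost is frequency × depth; summing gives 1902 bits (equivalently 89 + 168 + 245 + 287 + 413 + 700).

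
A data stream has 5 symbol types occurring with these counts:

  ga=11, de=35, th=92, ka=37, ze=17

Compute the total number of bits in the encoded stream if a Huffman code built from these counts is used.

Build the Huffman tree bottom-up:
ga(11) + ze(17) → 28
28 + de(35) → 63
ka(37) + 63 → 100
th(92) + 100 → 192
The encoded length is the sum of every internal node's weight: 28 + 63 + 100 + 192 = 383 bits.

383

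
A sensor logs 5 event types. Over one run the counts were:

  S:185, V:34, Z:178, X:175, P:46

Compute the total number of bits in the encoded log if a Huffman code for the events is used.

1316

Build the Huffman tree bottom-up:
merge V(34) and P(46): 80
merge 80 and X(175): 255
merge Z(178) and S(185): 363
merge 255 and 363: 618
Each symbol's bit-cost is frequency × depth; summing gives 1316 bits (equivalently 80 + 255 + 363 + 618).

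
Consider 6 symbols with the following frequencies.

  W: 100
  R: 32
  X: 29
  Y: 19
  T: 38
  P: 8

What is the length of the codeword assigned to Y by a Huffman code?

4

Huffman merges, smallest pair first:
combine P(8), Y(19) → 27
combine 27, X(29) → 56
combine R(32), T(38) → 70
combine 56, 70 → 126
combine W(100), 126 → 226
Y sits 4 levels below the root, so its codeword is 4 bits.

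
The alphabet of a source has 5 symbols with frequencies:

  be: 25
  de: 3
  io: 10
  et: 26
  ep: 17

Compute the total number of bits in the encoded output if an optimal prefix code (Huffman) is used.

175

Merge the two smallest weights repeatedly:
combine de(3), io(10) → 13
combine 13, ep(17) → 30
combine be(25), et(26) → 51
combine 30, 51 → 81
The encoded length is the sum of every internal node's weight: 13 + 30 + 51 + 81 = 175 bits.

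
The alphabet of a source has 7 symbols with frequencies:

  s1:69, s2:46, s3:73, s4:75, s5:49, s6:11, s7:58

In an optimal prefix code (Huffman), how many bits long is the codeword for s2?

Build the tree from the bottom:
s6(11) + s2(46) → 57
s5(49) + 57 → 106
s7(58) + s1(69) → 127
s3(73) + s4(75) → 148
106 + 127 → 233
148 + 233 → 381
s2 sits 4 levels below the root, so its codeword is 4 bits.

4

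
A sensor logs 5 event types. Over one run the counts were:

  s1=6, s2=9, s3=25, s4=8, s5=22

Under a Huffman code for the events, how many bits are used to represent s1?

4

Build the tree from the bottom:
merge s1(6) and s4(8): 14
merge s2(9) and 14: 23
merge s5(22) and 23: 45
merge s3(25) and 45: 70
s1 sits 4 levels below the root, so its codeword is 4 bits.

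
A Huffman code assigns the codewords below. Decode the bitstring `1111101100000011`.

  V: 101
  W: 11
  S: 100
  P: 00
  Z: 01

WWVSPPW

Read left to right; each codeword is recognised as soon as it completes (prefix code):
  11→W | 11→W | 101→V | 100→S | 00→P | 00→P | 11→W
Decoded message: WWVSPPW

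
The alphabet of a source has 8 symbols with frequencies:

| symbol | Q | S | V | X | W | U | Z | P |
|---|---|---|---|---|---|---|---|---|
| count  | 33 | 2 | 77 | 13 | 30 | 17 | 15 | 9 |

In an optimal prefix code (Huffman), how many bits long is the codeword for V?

Repeatedly merge the two smallest:
S(2) + P(9) → 11
11 + X(13) → 24
Z(15) + U(17) → 32
24 + W(30) → 54
32 + Q(33) → 65
54 + 65 → 119
V(77) + 119 → 196
V sits one level below the root: a 1-bit codeword.

1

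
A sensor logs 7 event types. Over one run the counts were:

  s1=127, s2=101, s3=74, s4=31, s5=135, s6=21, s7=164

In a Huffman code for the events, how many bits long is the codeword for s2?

Huffman merges, smallest pair first:
combine s6(21), s4(31) → 52
combine 52, s3(74) → 126
combine s2(101), 126 → 227
combine s1(127), s5(135) → 262
combine s7(164), 227 → 391
combine 262, 391 → 653
s2 sits 3 levels below the root, so its codeword is 3 bits.

3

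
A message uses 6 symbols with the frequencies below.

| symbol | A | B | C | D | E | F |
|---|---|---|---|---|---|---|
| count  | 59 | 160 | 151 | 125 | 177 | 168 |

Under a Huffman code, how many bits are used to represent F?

Repeatedly merge the two smallest:
combine A(59), D(125) → 184
combine C(151), B(160) → 311
combine F(168), E(177) → 345
combine 184, 311 → 495
combine 345, 495 → 840
F's leaf is at depth 2, giving a 2-bit codeword.

2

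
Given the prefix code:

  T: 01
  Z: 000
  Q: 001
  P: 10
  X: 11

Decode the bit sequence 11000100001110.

XZPZXP

Read left to right; each codeword is recognised as soon as it completes (prefix code):
  11→X | 000→Z | 10→P | 000→Z | 11→X | 10→P
Decoded message: XZPZXP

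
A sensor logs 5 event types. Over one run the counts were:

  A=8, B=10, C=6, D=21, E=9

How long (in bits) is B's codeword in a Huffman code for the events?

Repeatedly merge the two smallest:
merge C(6) and A(8): 14
merge E(9) and B(10): 19
merge 14 and 19: 33
merge D(21) and 33: 54
B's leaf is at depth 3, giving a 3-bit codeword.

3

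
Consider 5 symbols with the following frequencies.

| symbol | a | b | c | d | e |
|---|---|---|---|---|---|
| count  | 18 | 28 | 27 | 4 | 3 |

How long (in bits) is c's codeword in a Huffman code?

2

Huffman merges, smallest pair first:
merge e(3) and d(4): 7
merge 7 and a(18): 25
merge 25 and c(27): 52
merge b(28) and 52: 80
c sits 2 levels below the root, so its codeword is 2 bits.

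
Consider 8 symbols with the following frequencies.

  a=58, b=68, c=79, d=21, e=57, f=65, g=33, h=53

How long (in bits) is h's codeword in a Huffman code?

Huffman merges, smallest pair first:
merge d(21) and g(33): 54
merge h(53) and 54: 107
merge e(57) and a(58): 115
merge f(65) and b(68): 133
merge c(79) and 107: 186
merge 115 and 133: 248
merge 186 and 248: 434
h sits 3 levels below the root, so its codeword is 3 bits.

3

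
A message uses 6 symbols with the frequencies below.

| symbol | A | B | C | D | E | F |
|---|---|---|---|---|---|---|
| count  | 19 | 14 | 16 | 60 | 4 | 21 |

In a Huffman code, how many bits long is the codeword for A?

3

Build the tree from the bottom:
E(4) + B(14) → 18
C(16) + 18 → 34
A(19) + F(21) → 40
34 + 40 → 74
D(60) + 74 → 134
A sits 3 levels below the root, so its codeword is 3 bits.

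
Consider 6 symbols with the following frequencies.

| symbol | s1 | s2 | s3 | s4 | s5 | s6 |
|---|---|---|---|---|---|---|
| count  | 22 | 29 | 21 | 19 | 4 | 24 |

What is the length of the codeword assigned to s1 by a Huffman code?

3

Huffman merges, smallest pair first:
combine s5(4), s4(19) → 23
combine s3(21), s1(22) → 43
combine 23, s6(24) → 47
combine s2(29), 43 → 72
combine 47, 72 → 119
s1's leaf is at depth 3, giving a 3-bit codeword.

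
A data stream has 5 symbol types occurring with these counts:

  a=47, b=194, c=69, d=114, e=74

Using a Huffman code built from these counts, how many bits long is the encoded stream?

1106

Greedily combine the two least-frequent nodes:
combine a(47), c(69) → 116
combine e(74), d(114) → 188
combine 116, 188 → 304
combine b(194), 304 → 498
Each symbol's bit-cost is frequency × depth; summing gives 1106 bits (equivalently 116 + 188 + 304 + 498).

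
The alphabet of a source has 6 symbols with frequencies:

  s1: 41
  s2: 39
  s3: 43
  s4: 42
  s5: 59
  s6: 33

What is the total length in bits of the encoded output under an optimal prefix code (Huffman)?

669

Merge the two smallest weights repeatedly:
s6(33) + s2(39) → 72
s1(41) + s4(42) → 83
s3(43) + s5(59) → 102
72 + 83 → 155
102 + 155 → 257
Total encoded bits = sum of merged weights = 72 + 83 + 102 + 155 + 257 = 669.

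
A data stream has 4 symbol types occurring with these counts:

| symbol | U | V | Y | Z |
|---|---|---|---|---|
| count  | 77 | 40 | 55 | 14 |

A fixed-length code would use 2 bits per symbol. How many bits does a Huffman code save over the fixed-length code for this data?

Fixed-length: 2 bits × 186 symbols = 372 bits.
Huffman merges:
merge Z(14) and V(40): 54
merge 54 and Y(55): 109
merge U(77) and 109: 186
Huffman total = 54 + 109 + 186 = 349 bits.
Saving = 372 − 349 = 23 bits.

23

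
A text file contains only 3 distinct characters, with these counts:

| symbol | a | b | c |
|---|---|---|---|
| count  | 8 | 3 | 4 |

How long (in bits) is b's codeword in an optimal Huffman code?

Huffman merges, smallest pair first:
merge b(3) and c(4): 7
merge 7 and a(8): 15
b sits 2 levels below the root, so its codeword is 2 bits.

2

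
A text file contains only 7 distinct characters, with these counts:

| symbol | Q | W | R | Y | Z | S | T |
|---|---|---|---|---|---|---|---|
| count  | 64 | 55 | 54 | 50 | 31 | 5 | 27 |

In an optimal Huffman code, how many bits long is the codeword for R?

3

Build the tree from the bottom:
merge S(5) and T(27): 32
merge Z(31) and 32: 63
merge Y(50) and R(54): 104
merge W(55) and 63: 118
merge Q(64) and 104: 168
merge 118 and 168: 286
R's leaf is at depth 3, giving a 3-bit codeword.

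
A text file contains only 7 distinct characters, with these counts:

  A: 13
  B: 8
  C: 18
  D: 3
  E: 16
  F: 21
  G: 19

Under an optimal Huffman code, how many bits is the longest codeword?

4

Merge the two lowest-weight nodes at each step:
D(3) + B(8) → 11
11 + A(13) → 24
E(16) + C(18) → 34
G(19) + F(21) → 40
24 + 34 → 58
40 + 58 → 98
The rarest symbols sit at the bottom; the longest codeword is 4 bits.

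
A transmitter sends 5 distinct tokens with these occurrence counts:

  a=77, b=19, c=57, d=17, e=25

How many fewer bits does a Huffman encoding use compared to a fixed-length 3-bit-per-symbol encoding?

175

Fixed-length: 3 bits × 195 symbols = 585 bits.
Huffman merges:
merge d(17) and b(19): 36
merge e(25) and 36: 61
merge c(57) and 61: 118
merge a(77) and 118: 195
Huffman total = 36 + 61 + 118 + 195 = 410 bits.
Saving = 585 − 410 = 175 bits.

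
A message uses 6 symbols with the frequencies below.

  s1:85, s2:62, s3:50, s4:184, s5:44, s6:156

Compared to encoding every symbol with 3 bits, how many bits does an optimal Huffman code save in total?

Fixed-length: 3 bits × 581 symbols = 1743 bits.
Huffman merges:
s5(44) + s3(50) → 94
s2(62) + s1(85) → 147
94 + 147 → 241
s6(156) + s4(184) → 340
241 + 340 → 581
Huffman total = 94 + 147 + 241 + 340 + 581 = 1403 bits.
Saving = 1743 − 1403 = 340 bits.

340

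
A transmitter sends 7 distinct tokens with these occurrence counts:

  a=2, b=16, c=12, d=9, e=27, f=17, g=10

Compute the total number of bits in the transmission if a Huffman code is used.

246

Merge the two smallest weights repeatedly:
combine a(2), d(9) → 11
combine g(10), 11 → 21
combine c(12), b(16) → 28
combine f(17), 21 → 38
combine e(27), 28 → 55
combine 38, 55 → 93
Total encoded bits = sum of merged weights = 11 + 21 + 28 + 38 + 55 + 93 = 246.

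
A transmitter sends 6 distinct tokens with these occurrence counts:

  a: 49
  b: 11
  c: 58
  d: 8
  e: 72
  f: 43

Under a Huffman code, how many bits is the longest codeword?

Merge the two lowest-weight nodes at each step:
combine d(8), b(11) → 19
combine 19, f(43) → 62
combine a(49), c(58) → 107
combine 62, e(72) → 134
combine 107, 134 → 241
The first pair merged (d, b) ends up deepest, at depth 4.

4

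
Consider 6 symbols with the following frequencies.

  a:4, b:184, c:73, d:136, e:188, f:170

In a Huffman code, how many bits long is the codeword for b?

Build the tree from the bottom:
a(4) + c(73) → 77
77 + d(136) → 213
f(170) + b(184) → 354
e(188) + 213 → 401
354 + 401 → 755
The subtree containing b is merged 2 times, so code length = 2.

2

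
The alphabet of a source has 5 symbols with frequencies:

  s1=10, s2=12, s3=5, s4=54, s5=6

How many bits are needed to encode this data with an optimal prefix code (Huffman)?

152

Greedily combine the two least-frequent nodes:
combine s3(5), s5(6) → 11
combine s1(10), 11 → 21
combine s2(12), 21 → 33
combine 33, s4(54) → 87
Total encoded bits = sum of merged weights = 11 + 21 + 33 + 87 = 152.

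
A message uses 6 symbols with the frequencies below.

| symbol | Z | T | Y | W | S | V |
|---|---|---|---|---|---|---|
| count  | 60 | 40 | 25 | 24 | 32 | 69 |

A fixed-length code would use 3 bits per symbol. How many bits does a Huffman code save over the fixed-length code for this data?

Fixed-length: 3 bits × 250 symbols = 750 bits.
Huffman merges:
W(24) + Y(25) → 49
S(32) + T(40) → 72
49 + Z(60) → 109
V(69) + 72 → 141
109 + 141 → 250
Huffman total = 49 + 72 + 109 + 141 + 250 = 621 bits.
Saving = 750 − 621 = 129 bits.

129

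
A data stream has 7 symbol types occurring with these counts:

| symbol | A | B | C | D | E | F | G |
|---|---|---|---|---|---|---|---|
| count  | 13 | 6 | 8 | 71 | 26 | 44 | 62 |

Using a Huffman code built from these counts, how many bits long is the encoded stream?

Merge the two smallest weights repeatedly:
B(6) + C(8) → 14
A(13) + 14 → 27
E(26) + 27 → 53
F(44) + 53 → 97
G(62) + D(71) → 133
97 + 133 → 230
Each symbol's bit-cost is frequency × depth; summing gives 554 bits (equivalently 14 + 27 + 53 + 97 + 133 + 230).

554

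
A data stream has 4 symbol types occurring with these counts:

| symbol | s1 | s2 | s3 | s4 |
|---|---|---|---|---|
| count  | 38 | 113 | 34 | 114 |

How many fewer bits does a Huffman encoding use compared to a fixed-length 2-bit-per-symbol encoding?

Fixed-length: 2 bits × 299 symbols = 598 bits.
Huffman merges:
combine s3(34), s1(38) → 72
combine 72, s2(113) → 185
combine s4(114), 185 → 299
Huffman total = 72 + 185 + 299 = 556 bits.
Saving = 598 − 556 = 42 bits.

42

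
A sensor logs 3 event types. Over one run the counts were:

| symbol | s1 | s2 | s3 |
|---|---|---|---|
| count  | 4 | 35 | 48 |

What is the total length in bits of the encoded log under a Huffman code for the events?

Merge the two smallest weights repeatedly:
combine s1(4), s2(35) → 39
combine 39, s3(48) → 87
Total encoded bits = sum of merged weights = 39 + 87 = 126.

126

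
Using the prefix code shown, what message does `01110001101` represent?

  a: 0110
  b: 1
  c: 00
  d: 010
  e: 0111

Read left to right; each codeword is recognised as soon as it completes (prefix code):
  0111→e | 00→c | 0110→a | 1→b
Decoded message: ecab

ecab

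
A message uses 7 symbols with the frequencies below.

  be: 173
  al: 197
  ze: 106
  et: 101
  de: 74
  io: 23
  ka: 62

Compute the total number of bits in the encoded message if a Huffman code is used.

Greedily combine the two least-frequent nodes:
combine io(23), ka(62) → 85
combine de(74), 85 → 159
combine et(101), ze(106) → 207
combine 159, be(173) → 332
combine al(197), 207 → 404
combine 332, 404 → 736
Each symbol's bit-cost is frequency × depth; summing gives 1923 bits (equivalently 85 + 159 + 207 + 332 + 404 + 736).

1923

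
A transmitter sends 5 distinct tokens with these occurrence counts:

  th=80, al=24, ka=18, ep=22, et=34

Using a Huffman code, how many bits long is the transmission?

Merge the two smallest weights repeatedly:
ka(18) + ep(22) → 40
al(24) + et(34) → 58
40 + 58 → 98
th(80) + 98 → 178
The encoded length is the sum of every internal node's weight: 40 + 58 + 98 + 178 = 374 bits.

374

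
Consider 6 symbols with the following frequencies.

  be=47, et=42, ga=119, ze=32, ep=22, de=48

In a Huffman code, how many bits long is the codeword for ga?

1

Build the tree from the bottom:
merge ep(22) and ze(32): 54
merge et(42) and be(47): 89
merge de(48) and 54: 102
merge 89 and 102: 191
merge ga(119) and 191: 310
ga is merged only at the final step, so code length = 1.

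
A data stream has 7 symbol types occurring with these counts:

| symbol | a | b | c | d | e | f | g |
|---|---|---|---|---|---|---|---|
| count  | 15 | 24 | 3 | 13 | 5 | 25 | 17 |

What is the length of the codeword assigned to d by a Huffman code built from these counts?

Repeatedly merge the two smallest:
combine c(3), e(5) → 8
combine 8, d(13) → 21
combine a(15), g(17) → 32
combine 21, b(24) → 45
combine f(25), 32 → 57
combine 45, 57 → 102
d sits 3 levels below the root, so its codeword is 3 bits.

3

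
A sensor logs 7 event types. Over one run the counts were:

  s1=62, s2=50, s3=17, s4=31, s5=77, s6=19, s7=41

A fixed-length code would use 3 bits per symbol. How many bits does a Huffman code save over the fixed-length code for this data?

Fixed-length: 3 bits × 297 symbols = 891 bits.
Huffman merges:
combine s3(17), s6(19) → 36
combine s4(31), 36 → 67
combine s7(41), s2(50) → 91
combine s1(62), 67 → 129
combine s5(77), 91 → 168
combine 129, 168 → 297
Huffman total = 36 + 67 + 91 + 129 + 168 + 297 = 788 bits.
Saving = 891 − 788 = 103 bits.

103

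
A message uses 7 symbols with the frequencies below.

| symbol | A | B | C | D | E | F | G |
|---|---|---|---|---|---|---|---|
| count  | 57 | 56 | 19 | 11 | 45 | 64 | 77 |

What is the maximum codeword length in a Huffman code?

Merge the two lowest-weight nodes at each step:
D(11) + C(19) → 30
30 + E(45) → 75
B(56) + A(57) → 113
F(64) + 75 → 139
G(77) + 113 → 190
139 + 190 → 329
The first pair merged (D, C) ends up deepest, at depth 4.

4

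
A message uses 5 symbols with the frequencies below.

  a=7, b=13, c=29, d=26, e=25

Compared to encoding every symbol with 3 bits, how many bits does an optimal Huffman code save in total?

80

Fixed-length: 3 bits × 100 symbols = 300 bits.
Huffman merges:
merge a(7) and b(13): 20
merge 20 and e(25): 45
merge d(26) and c(29): 55
merge 45 and 55: 100
Huffman total = 20 + 45 + 55 + 100 = 220 bits.
Saving = 300 − 220 = 80 bits.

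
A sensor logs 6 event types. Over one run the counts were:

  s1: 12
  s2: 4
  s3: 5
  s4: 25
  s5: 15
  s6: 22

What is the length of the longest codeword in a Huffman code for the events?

Merge the two lowest-weight nodes at each step:
s2(4) + s3(5) → 9
9 + s1(12) → 21
s5(15) + 21 → 36
s6(22) + s4(25) → 47
36 + 47 → 83
Maximum depth reached is 4.

4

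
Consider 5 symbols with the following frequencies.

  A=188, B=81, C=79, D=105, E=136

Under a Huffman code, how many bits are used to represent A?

Build the tree from the bottom:
C(79) + B(81) → 160
D(105) + E(136) → 241
160 + A(188) → 348
241 + 348 → 589
A sits 2 levels below the root, so its codeword is 2 bits.

2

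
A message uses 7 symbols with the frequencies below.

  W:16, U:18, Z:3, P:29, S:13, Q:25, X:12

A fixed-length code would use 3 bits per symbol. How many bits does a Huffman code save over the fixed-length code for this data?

Fixed-length: 3 bits × 116 symbols = 348 bits.
Huffman merges:
merge Z(3) and X(12): 15
merge S(13) and 15: 28
merge W(16) and U(18): 34
merge Q(25) and 28: 53
merge P(29) and 34: 63
merge 53 and 63: 116
Huffman total = 15 + 28 + 34 + 53 + 63 + 116 = 309 bits.
Saving = 348 − 309 = 39 bits.

39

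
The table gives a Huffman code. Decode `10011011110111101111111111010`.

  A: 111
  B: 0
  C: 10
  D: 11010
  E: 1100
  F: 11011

CBFFFAAD

Read left to right; each codeword is recognised as soon as it completes (prefix code):
  10→C | 0→B | 11011→F | 11011→F | 11011→F | 111→A | 111→A | 11010→D
Decoded message: CBFFFAAD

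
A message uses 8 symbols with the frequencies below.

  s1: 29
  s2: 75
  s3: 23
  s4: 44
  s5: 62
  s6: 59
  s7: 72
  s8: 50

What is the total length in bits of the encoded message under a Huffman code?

1219

Greedily combine the two least-frequent nodes:
merge s3(23) and s1(29): 52
merge s4(44) and s8(50): 94
merge 52 and s6(59): 111
merge s5(62) and s7(72): 134
merge s2(75) and 94: 169
merge 111 and 134: 245
merge 169 and 245: 414
Each symbol's bit-cost is frequency × depth; summing gives 1219 bits (equivalently 52 + 94 + 111 + 134 + 169 + 245 + 414).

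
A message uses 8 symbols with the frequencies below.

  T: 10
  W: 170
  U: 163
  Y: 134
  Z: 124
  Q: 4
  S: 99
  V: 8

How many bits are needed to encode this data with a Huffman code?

Merge the two smallest weights repeatedly:
combine Q(4), V(8) → 12
combine T(10), 12 → 22
combine 22, S(99) → 121
combine 121, Z(124) → 245
combine Y(134), U(163) → 297
combine W(170), 245 → 415
combine 297, 415 → 712
Each symbol's bit-cost is frequency × depth; summing gives 1824 bits (equivalently 12 + 22 + 121 + 245 + 297 + 415 + 712).

1824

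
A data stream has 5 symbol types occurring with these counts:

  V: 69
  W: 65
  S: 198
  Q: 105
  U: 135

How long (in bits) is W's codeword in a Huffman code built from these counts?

Build the tree from the bottom:
merge W(65) and V(69): 134
merge Q(105) and 134: 239
merge U(135) and S(198): 333
merge 239 and 333: 572
W sits 3 levels below the root, so its codeword is 3 bits.

3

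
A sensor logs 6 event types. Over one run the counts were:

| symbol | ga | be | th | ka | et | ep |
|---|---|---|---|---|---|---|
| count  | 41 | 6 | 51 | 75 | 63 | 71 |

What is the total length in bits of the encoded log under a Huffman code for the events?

759

Merge the two smallest weights repeatedly:
merge be(6) and ga(41): 47
merge 47 and th(51): 98
merge et(63) and ep(71): 134
merge ka(75) and 98: 173
merge 134 and 173: 307
Total encoded bits = sum of merged weights = 47 + 98 + 134 + 173 + 307 = 759.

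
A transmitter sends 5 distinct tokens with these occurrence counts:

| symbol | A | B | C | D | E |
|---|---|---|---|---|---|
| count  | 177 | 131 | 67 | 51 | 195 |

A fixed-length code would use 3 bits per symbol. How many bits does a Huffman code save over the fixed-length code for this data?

503

Fixed-length: 3 bits × 621 symbols = 1863 bits.
Huffman merges:
merge D(51) and C(67): 118
merge 118 and B(131): 249
merge A(177) and E(195): 372
merge 249 and 372: 621
Huffman total = 118 + 249 + 372 + 621 = 1360 bits.
Saving = 1863 − 1360 = 503 bits.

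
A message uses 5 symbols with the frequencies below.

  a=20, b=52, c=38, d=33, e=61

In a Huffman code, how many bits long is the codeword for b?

2

Huffman merges, smallest pair first:
merge a(20) and d(33): 53
merge c(38) and b(52): 90
merge 53 and e(61): 114
merge 90 and 114: 204
The subtree containing b is merged 2 times, so code length = 2.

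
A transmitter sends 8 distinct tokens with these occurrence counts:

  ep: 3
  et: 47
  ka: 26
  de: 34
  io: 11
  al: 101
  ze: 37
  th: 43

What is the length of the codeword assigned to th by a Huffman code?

Build the tree from the bottom:
ep(3) + io(11) → 14
14 + ka(26) → 40
de(34) + ze(37) → 71
40 + th(43) → 83
et(47) + 71 → 118
83 + al(101) → 184
118 + 184 → 302
th's leaf is at depth 3, giving a 3-bit codeword.

3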